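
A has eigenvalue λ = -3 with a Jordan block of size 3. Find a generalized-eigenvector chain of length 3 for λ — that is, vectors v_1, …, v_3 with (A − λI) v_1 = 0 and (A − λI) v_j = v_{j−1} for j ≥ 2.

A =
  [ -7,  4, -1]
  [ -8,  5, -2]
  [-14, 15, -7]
A Jordan chain for λ = -3 of length 3:
v_1 = (-2, -4, -8)ᵀ
v_2 = (-4, -8, -14)ᵀ
v_3 = (1, 0, 0)ᵀ

Let N = A − (-3)·I. We want v_3 with N^3 v_3 = 0 but N^2 v_3 ≠ 0; then v_{j-1} := N · v_j for j = 3, …, 2.

Pick v_3 = (1, 0, 0)ᵀ.
Then v_2 = N · v_3 = (-4, -8, -14)ᵀ.
Then v_1 = N · v_2 = (-2, -4, -8)ᵀ.

Sanity check: (A − (-3)·I) v_1 = (0, 0, 0)ᵀ = 0. ✓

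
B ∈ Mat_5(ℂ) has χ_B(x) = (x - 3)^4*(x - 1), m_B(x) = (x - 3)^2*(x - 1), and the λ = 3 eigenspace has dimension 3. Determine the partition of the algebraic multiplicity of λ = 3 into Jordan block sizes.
Block sizes for λ = 3: [2, 1, 1]

Step 1 — from the characteristic polynomial, algebraic multiplicity of λ = 3 is 4. From dim ker(B − (3)·I) = 3, there are exactly 3 Jordan blocks for λ = 3.
Step 2 — from the minimal polynomial, the factor (x − 3)^2 tells us the largest block for λ = 3 has size 2.
Step 3 — with total size 4, 3 blocks, and largest block 2, the block sizes (in nonincreasing order) are [2, 1, 1].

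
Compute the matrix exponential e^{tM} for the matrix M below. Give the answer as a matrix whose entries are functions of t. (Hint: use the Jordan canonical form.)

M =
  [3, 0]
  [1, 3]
e^{tM} =
  [exp(3*t), 0]
  [t*exp(3*t), exp(3*t)]

Strategy: write M = P · J · P⁻¹ where J is a Jordan canonical form, so e^{tM} = P · e^{tJ} · P⁻¹, and e^{tJ} can be computed block-by-block.

M has Jordan form
J =
  [3, 1]
  [0, 3]
(up to reordering of blocks).

Per-block formulas:
  For a 2×2 Jordan block J_2(3): exp(t · J_2(3)) = e^(3t)·(I + t·N), where N is the 2×2 nilpotent shift.

After assembling e^{tJ} and conjugating by P, we get:

e^{tM} =
  [exp(3*t), 0]
  [t*exp(3*t), exp(3*t)]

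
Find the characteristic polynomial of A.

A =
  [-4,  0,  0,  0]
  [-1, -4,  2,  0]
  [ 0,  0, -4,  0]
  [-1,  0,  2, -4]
x^4 + 16*x^3 + 96*x^2 + 256*x + 256

Expanding det(x·I − A) (e.g. by cofactor expansion or by noting that A is similar to its Jordan form J, which has the same characteristic polynomial as A) gives
  χ_A(x) = x^4 + 16*x^3 + 96*x^2 + 256*x + 256
which factors as (x + 4)^4. The eigenvalues (with algebraic multiplicities) are λ = -4 with multiplicity 4.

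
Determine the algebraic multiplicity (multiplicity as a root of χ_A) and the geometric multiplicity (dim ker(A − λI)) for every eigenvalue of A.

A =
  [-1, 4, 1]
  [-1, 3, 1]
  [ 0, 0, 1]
λ = 1: alg = 3, geom = 1

Step 1 — factor the characteristic polynomial to read off the algebraic multiplicities:
  χ_A(x) = (x - 1)^3

Step 2 — compute geometric multiplicities via the rank-nullity identity g(λ) = n − rank(A − λI):
  rank(A − (1)·I) = 2, so dim ker(A − (1)·I) = n − 2 = 1

Summary:
  λ = 1: algebraic multiplicity = 3, geometric multiplicity = 1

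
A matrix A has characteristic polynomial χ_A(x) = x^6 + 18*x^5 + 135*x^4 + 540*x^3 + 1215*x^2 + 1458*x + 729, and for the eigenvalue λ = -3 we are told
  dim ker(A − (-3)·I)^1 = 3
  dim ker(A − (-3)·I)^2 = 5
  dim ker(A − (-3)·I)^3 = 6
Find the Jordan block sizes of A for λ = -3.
Block sizes for λ = -3: [3, 2, 1]

From the dimensions of kernels of powers, the number of Jordan blocks of size at least j is d_j − d_{j−1} where d_j = dim ker(N^j) (with d_0 = 0). Computing the differences gives [3, 2, 1].
The number of blocks of size exactly k is (#blocks of size ≥ k) − (#blocks of size ≥ k + 1), so the partition is: 1 block(s) of size 1, 1 block(s) of size 2, 1 block(s) of size 3.
In nonincreasing order the block sizes are [3, 2, 1].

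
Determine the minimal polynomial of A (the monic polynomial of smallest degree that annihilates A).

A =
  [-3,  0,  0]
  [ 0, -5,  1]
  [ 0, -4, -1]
x^2 + 6*x + 9

The characteristic polynomial is χ_A(x) = (x + 3)^3, so the eigenvalues are known. The minimal polynomial is
  m_A(x) = Π_λ (x − λ)^{k_λ}
where k_λ is the size of the *largest* Jordan block for λ (equivalently, the smallest k with (A − λI)^k v = 0 for every generalised eigenvector v of λ).

  λ = -3: largest Jordan block has size 2, contributing (x + 3)^2

So m_A(x) = (x + 3)^2 = x^2 + 6*x + 9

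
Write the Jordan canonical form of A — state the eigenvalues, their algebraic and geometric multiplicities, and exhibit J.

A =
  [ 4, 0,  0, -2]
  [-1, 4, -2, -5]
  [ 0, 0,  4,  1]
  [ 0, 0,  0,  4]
J_2(4) ⊕ J_2(4)

The characteristic polynomial is
  det(x·I − A) = x^4 - 16*x^3 + 96*x^2 - 256*x + 256 = (x - 4)^4

Eigenvalues and multiplicities (the geometric multiplicity of λ is n − rank(A − λI), which equals the number of Jordan blocks for λ):
  λ = 4: algebraic multiplicity = 4, geometric multiplicity = 2

Determining the block sizes for each eigenvalue:
  λ = 4: with am = 4 and gm = 2, the partition is not yet determined (e.g. several partitions of 4 into 2 parts exist). Let N = A − (4)·I. Computing rank(N^1) = 2, rank(N^2) = 0; the number of blocks of size ≥ j is rank(N^{j−1}) − rank(N^j), giving [2, 2]. So we have 2 block(s) of size 2 → block sizes [2, 2]

Assembling the blocks gives a Jordan form
J =
  [4, 1, 0, 0]
  [0, 4, 0, 0]
  [0, 0, 4, 1]
  [0, 0, 0, 4]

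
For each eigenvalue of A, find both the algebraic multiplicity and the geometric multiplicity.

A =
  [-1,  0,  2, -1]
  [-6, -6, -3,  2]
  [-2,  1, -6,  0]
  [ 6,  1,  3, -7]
λ = -5: alg = 4, geom = 2

Step 1 — factor the characteristic polynomial to read off the algebraic multiplicities:
  χ_A(x) = (x + 5)^4

Step 2 — compute geometric multiplicities via the rank-nullity identity g(λ) = n − rank(A − λI):
  rank(A − (-5)·I) = 2, so dim ker(A − (-5)·I) = n − 2 = 2

Summary:
  λ = -5: algebraic multiplicity = 4, geometric multiplicity = 2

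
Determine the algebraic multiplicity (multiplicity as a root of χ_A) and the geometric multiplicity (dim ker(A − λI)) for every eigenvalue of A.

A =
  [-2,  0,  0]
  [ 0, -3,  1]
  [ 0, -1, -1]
λ = -2: alg = 3, geom = 2

Step 1 — factor the characteristic polynomial to read off the algebraic multiplicities:
  χ_A(x) = (x + 2)^3

Step 2 — compute geometric multiplicities via the rank-nullity identity g(λ) = n − rank(A − λI):
  rank(A − (-2)·I) = 1, so dim ker(A − (-2)·I) = n − 1 = 2

Summary:
  λ = -2: algebraic multiplicity = 3, geometric multiplicity = 2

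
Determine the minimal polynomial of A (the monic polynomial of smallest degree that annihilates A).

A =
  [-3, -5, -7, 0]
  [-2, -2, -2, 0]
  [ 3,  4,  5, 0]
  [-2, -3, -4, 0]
x^3

The characteristic polynomial is χ_A(x) = x^4, so the eigenvalues are known. The minimal polynomial is
  m_A(x) = Π_λ (x − λ)^{k_λ}
where k_λ is the size of the *largest* Jordan block for λ (equivalently, the smallest k with (A − λI)^k v = 0 for every generalised eigenvector v of λ).

  λ = 0: largest Jordan block has size 3, contributing (x − 0)^3

So m_A(x) = x^3 = x^3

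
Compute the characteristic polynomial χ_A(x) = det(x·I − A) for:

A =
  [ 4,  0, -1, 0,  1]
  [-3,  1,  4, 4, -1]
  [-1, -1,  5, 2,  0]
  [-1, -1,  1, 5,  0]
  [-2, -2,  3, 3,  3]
x^5 - 18*x^4 + 129*x^3 - 460*x^2 + 816*x - 576

Expanding det(x·I − A) (e.g. by cofactor expansion or by noting that A is similar to its Jordan form J, which has the same characteristic polynomial as A) gives
  χ_A(x) = x^5 - 18*x^4 + 129*x^3 - 460*x^2 + 816*x - 576
which factors as (x - 4)^3*(x - 3)^2. The eigenvalues (with algebraic multiplicities) are λ = 3 with multiplicity 2, λ = 4 with multiplicity 3.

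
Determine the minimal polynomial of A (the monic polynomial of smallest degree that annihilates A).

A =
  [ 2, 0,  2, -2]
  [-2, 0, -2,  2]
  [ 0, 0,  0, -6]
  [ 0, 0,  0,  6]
x^3 - 8*x^2 + 12*x

The characteristic polynomial is χ_A(x) = x^2*(x - 6)*(x - 2), so the eigenvalues are known. The minimal polynomial is
  m_A(x) = Π_λ (x − λ)^{k_λ}
where k_λ is the size of the *largest* Jordan block for λ (equivalently, the smallest k with (A − λI)^k v = 0 for every generalised eigenvector v of λ).

  λ = 0: largest Jordan block has size 1, contributing (x − 0)
  λ = 2: largest Jordan block has size 1, contributing (x − 2)
  λ = 6: largest Jordan block has size 1, contributing (x − 6)

So m_A(x) = x*(x - 6)*(x - 2) = x^3 - 8*x^2 + 12*x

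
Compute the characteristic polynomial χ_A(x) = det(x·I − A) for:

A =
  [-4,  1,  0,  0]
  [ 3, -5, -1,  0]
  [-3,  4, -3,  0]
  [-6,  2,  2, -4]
x^4 + 16*x^3 + 96*x^2 + 256*x + 256

Expanding det(x·I − A) (e.g. by cofactor expansion or by noting that A is similar to its Jordan form J, which has the same characteristic polynomial as A) gives
  χ_A(x) = x^4 + 16*x^3 + 96*x^2 + 256*x + 256
which factors as (x + 4)^4. The eigenvalues (with algebraic multiplicities) are λ = -4 with multiplicity 4.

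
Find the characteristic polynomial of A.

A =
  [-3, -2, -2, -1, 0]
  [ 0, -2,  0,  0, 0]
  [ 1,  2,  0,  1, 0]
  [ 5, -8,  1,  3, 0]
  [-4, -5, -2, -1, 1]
x^5 + x^4 - 5*x^3 - x^2 + 8*x - 4

Expanding det(x·I − A) (e.g. by cofactor expansion or by noting that A is similar to its Jordan form J, which has the same characteristic polynomial as A) gives
  χ_A(x) = x^5 + x^4 - 5*x^3 - x^2 + 8*x - 4
which factors as (x - 1)^3*(x + 2)^2. The eigenvalues (with algebraic multiplicities) are λ = -2 with multiplicity 2, λ = 1 with multiplicity 3.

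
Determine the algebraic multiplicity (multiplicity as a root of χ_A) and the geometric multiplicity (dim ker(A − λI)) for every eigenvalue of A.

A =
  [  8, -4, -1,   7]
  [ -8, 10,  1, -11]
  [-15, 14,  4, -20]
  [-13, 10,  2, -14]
λ = 2: alg = 4, geom = 2

Step 1 — factor the characteristic polynomial to read off the algebraic multiplicities:
  χ_A(x) = (x - 2)^4

Step 2 — compute geometric multiplicities via the rank-nullity identity g(λ) = n − rank(A − λI):
  rank(A − (2)·I) = 2, so dim ker(A − (2)·I) = n − 2 = 2

Summary:
  λ = 2: algebraic multiplicity = 4, geometric multiplicity = 2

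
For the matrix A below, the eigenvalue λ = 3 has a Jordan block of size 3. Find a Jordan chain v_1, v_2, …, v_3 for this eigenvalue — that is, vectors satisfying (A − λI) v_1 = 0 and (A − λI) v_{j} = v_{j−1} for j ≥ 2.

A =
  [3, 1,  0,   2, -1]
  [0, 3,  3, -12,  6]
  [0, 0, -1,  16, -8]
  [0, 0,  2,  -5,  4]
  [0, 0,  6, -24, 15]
A Jordan chain for λ = 3 of length 3:
v_1 = (1, 0, 0, 0, 0)ᵀ
v_2 = (0, 3, -4, 2, 6)ᵀ
v_3 = (0, 0, 1, 0, 0)ᵀ

Let N = A − (3)·I. We want v_3 with N^3 v_3 = 0 but N^2 v_3 ≠ 0; then v_{j-1} := N · v_j for j = 3, …, 2.

Pick v_3 = (0, 0, 1, 0, 0)ᵀ.
Then v_2 = N · v_3 = (0, 3, -4, 2, 6)ᵀ.
Then v_1 = N · v_2 = (1, 0, 0, 0, 0)ᵀ.

Sanity check: (A − (3)·I) v_1 = (0, 0, 0, 0, 0)ᵀ = 0. ✓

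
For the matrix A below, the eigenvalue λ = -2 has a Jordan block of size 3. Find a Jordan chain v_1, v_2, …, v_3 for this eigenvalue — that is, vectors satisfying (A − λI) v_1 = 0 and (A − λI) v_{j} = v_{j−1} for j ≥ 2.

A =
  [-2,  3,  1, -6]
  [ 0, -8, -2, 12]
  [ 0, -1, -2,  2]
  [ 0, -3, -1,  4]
A Jordan chain for λ = -2 of length 3:
v_1 = (-1, 2, 0, 1)ᵀ
v_2 = (3, -6, -1, -3)ᵀ
v_3 = (0, 1, 0, 0)ᵀ

Let N = A − (-2)·I. We want v_3 with N^3 v_3 = 0 but N^2 v_3 ≠ 0; then v_{j-1} := N · v_j for j = 3, …, 2.

Pick v_3 = (0, 1, 0, 0)ᵀ.
Then v_2 = N · v_3 = (3, -6, -1, -3)ᵀ.
Then v_1 = N · v_2 = (-1, 2, 0, 1)ᵀ.

Sanity check: (A − (-2)·I) v_1 = (0, 0, 0, 0)ᵀ = 0. ✓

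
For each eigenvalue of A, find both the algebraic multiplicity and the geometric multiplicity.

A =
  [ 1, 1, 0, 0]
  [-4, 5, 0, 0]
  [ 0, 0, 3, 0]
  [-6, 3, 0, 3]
λ = 3: alg = 4, geom = 3

Step 1 — factor the characteristic polynomial to read off the algebraic multiplicities:
  χ_A(x) = (x - 3)^4

Step 2 — compute geometric multiplicities via the rank-nullity identity g(λ) = n − rank(A − λI):
  rank(A − (3)·I) = 1, so dim ker(A − (3)·I) = n − 1 = 3

Summary:
  λ = 3: algebraic multiplicity = 4, geometric multiplicity = 3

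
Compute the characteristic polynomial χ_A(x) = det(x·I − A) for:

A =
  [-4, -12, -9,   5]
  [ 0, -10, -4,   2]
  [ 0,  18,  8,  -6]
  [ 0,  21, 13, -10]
x^4 + 16*x^3 + 96*x^2 + 256*x + 256

Expanding det(x·I − A) (e.g. by cofactor expansion or by noting that A is similar to its Jordan form J, which has the same characteristic polynomial as A) gives
  χ_A(x) = x^4 + 16*x^3 + 96*x^2 + 256*x + 256
which factors as (x + 4)^4. The eigenvalues (with algebraic multiplicities) are λ = -4 with multiplicity 4.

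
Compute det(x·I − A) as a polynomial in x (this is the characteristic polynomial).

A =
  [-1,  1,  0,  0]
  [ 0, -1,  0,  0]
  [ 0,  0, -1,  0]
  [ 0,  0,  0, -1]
x^4 + 4*x^3 + 6*x^2 + 4*x + 1

Expanding det(x·I − A) (e.g. by cofactor expansion or by noting that A is similar to its Jordan form J, which has the same characteristic polynomial as A) gives
  χ_A(x) = x^4 + 4*x^3 + 6*x^2 + 4*x + 1
which factors as (x + 1)^4. The eigenvalues (with algebraic multiplicities) are λ = -1 with multiplicity 4.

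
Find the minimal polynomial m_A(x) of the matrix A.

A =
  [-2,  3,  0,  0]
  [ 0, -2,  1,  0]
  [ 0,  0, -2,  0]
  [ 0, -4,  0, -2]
x^3 + 6*x^2 + 12*x + 8

The characteristic polynomial is χ_A(x) = (x + 2)^4, so the eigenvalues are known. The minimal polynomial is
  m_A(x) = Π_λ (x − λ)^{k_λ}
where k_λ is the size of the *largest* Jordan block for λ (equivalently, the smallest k with (A − λI)^k v = 0 for every generalised eigenvector v of λ).

  λ = -2: largest Jordan block has size 3, contributing (x + 2)^3

So m_A(x) = (x + 2)^3 = x^3 + 6*x^2 + 12*x + 8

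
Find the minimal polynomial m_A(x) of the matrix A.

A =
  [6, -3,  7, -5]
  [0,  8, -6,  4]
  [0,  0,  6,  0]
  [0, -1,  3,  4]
x^3 - 18*x^2 + 108*x - 216

The characteristic polynomial is χ_A(x) = (x - 6)^4, so the eigenvalues are known. The minimal polynomial is
  m_A(x) = Π_λ (x − λ)^{k_λ}
where k_λ is the size of the *largest* Jordan block for λ (equivalently, the smallest k with (A − λI)^k v = 0 for every generalised eigenvector v of λ).

  λ = 6: largest Jordan block has size 3, contributing (x − 6)^3

So m_A(x) = (x - 6)^3 = x^3 - 18*x^2 + 108*x - 216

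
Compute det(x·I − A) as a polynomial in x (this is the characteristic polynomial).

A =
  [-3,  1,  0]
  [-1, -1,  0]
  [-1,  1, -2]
x^3 + 6*x^2 + 12*x + 8

Expanding det(x·I − A) (e.g. by cofactor expansion or by noting that A is similar to its Jordan form J, which has the same characteristic polynomial as A) gives
  χ_A(x) = x^3 + 6*x^2 + 12*x + 8
which factors as (x + 2)^3. The eigenvalues (with algebraic multiplicities) are λ = -2 with multiplicity 3.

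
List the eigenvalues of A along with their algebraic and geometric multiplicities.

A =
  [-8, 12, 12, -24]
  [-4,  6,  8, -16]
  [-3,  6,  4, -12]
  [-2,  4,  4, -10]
λ = -2: alg = 4, geom = 3

Step 1 — factor the characteristic polynomial to read off the algebraic multiplicities:
  χ_A(x) = (x + 2)^4

Step 2 — compute geometric multiplicities via the rank-nullity identity g(λ) = n − rank(A − λI):
  rank(A − (-2)·I) = 1, so dim ker(A − (-2)·I) = n − 1 = 3

Summary:
  λ = -2: algebraic multiplicity = 4, geometric multiplicity = 3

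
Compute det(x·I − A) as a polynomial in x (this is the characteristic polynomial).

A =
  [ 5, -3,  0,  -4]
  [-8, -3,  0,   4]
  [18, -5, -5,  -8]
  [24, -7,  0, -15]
x^4 + 18*x^3 + 120*x^2 + 350*x + 375

Expanding det(x·I − A) (e.g. by cofactor expansion or by noting that A is similar to its Jordan form J, which has the same characteristic polynomial as A) gives
  χ_A(x) = x^4 + 18*x^3 + 120*x^2 + 350*x + 375
which factors as (x + 3)*(x + 5)^3. The eigenvalues (with algebraic multiplicities) are λ = -5 with multiplicity 3, λ = -3 with multiplicity 1.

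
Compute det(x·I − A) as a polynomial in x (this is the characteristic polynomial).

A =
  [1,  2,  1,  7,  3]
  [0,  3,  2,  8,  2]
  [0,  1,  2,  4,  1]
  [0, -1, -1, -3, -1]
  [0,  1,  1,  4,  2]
x^5 - 5*x^4 + 10*x^3 - 10*x^2 + 5*x - 1

Expanding det(x·I − A) (e.g. by cofactor expansion or by noting that A is similar to its Jordan form J, which has the same characteristic polynomial as A) gives
  χ_A(x) = x^5 - 5*x^4 + 10*x^3 - 10*x^2 + 5*x - 1
which factors as (x - 1)^5. The eigenvalues (with algebraic multiplicities) are λ = 1 with multiplicity 5.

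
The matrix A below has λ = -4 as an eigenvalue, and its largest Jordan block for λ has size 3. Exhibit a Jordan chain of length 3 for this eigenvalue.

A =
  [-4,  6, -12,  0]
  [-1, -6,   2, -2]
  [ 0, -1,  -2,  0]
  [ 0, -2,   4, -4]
A Jordan chain for λ = -4 of length 3:
v_1 = (-6, 2, 1, 2)ᵀ
v_2 = (0, -1, 0, 0)ᵀ
v_3 = (1, 0, 0, 0)ᵀ

Let N = A − (-4)·I. We want v_3 with N^3 v_3 = 0 but N^2 v_3 ≠ 0; then v_{j-1} := N · v_j for j = 3, …, 2.

Pick v_3 = (1, 0, 0, 0)ᵀ.
Then v_2 = N · v_3 = (0, -1, 0, 0)ᵀ.
Then v_1 = N · v_2 = (-6, 2, 1, 2)ᵀ.

Sanity check: (A − (-4)·I) v_1 = (0, 0, 0, 0)ᵀ = 0. ✓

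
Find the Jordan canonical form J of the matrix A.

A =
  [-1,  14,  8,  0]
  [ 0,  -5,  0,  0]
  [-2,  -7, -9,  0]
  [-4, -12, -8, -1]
J_2(-5) ⊕ J_1(-5) ⊕ J_1(-1)

The characteristic polynomial is
  det(x·I − A) = x^4 + 16*x^3 + 90*x^2 + 200*x + 125 = (x + 1)*(x + 5)^3

Eigenvalues and multiplicities (the geometric multiplicity of λ is n − rank(A − λI), which equals the number of Jordan blocks for λ):
  λ = -5: algebraic multiplicity = 3, geometric multiplicity = 2
  λ = -1: algebraic multiplicity = 1, geometric multiplicity = 1

Determining the block sizes for each eigenvalue:
  λ = -5: 2 blocks summing to 3 forces exactly one block of size 2 and the rest size 1 → block sizes [2, 1]
  λ = -1: one block (gm = 1), so the single block has size am = 1 → block sizes [1]

Assembling the blocks gives a Jordan form
J =
  [-5,  1,  0,  0]
  [ 0, -5,  0,  0]
  [ 0,  0, -5,  0]
  [ 0,  0,  0, -1]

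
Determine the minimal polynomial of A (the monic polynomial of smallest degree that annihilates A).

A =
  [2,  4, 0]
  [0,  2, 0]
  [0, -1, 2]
x^2 - 4*x + 4

The characteristic polynomial is χ_A(x) = (x - 2)^3, so the eigenvalues are known. The minimal polynomial is
  m_A(x) = Π_λ (x − λ)^{k_λ}
where k_λ is the size of the *largest* Jordan block for λ (equivalently, the smallest k with (A − λI)^k v = 0 for every generalised eigenvector v of λ).

  λ = 2: largest Jordan block has size 2, contributing (x − 2)^2

So m_A(x) = (x - 2)^2 = x^2 - 4*x + 4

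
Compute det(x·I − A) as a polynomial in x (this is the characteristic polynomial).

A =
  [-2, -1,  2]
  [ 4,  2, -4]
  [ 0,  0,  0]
x^3

Expanding det(x·I − A) (e.g. by cofactor expansion or by noting that A is similar to its Jordan form J, which has the same characteristic polynomial as A) gives
  χ_A(x) = x^3
which factors as x^3. The eigenvalues (with algebraic multiplicities) are λ = 0 with multiplicity 3.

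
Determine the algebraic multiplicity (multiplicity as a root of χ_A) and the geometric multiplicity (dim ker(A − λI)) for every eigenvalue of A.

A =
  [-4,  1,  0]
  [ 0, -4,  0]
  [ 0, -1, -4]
λ = -4: alg = 3, geom = 2

Step 1 — factor the characteristic polynomial to read off the algebraic multiplicities:
  χ_A(x) = (x + 4)^3

Step 2 — compute geometric multiplicities via the rank-nullity identity g(λ) = n − rank(A − λI):
  rank(A − (-4)·I) = 1, so dim ker(A − (-4)·I) = n − 1 = 2

Summary:
  λ = -4: algebraic multiplicity = 3, geometric multiplicity = 2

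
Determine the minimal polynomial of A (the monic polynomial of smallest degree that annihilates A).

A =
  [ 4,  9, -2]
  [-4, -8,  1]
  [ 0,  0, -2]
x^3 + 6*x^2 + 12*x + 8

The characteristic polynomial is χ_A(x) = (x + 2)^3, so the eigenvalues are known. The minimal polynomial is
  m_A(x) = Π_λ (x − λ)^{k_λ}
where k_λ is the size of the *largest* Jordan block for λ (equivalently, the smallest k with (A − λI)^k v = 0 for every generalised eigenvector v of λ).

  λ = -2: largest Jordan block has size 3, contributing (x + 2)^3

So m_A(x) = (x + 2)^3 = x^3 + 6*x^2 + 12*x + 8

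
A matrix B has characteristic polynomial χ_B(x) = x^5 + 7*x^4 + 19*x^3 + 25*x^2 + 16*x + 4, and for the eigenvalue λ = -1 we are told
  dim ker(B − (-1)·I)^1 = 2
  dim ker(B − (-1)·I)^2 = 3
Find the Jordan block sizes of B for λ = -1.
Block sizes for λ = -1: [2, 1]

From the dimensions of kernels of powers, the number of Jordan blocks of size at least j is d_j − d_{j−1} where d_j = dim ker(N^j) (with d_0 = 0). Computing the differences gives [2, 1].
The number of blocks of size exactly k is (#blocks of size ≥ k) − (#blocks of size ≥ k + 1), so the partition is: 1 block(s) of size 1, 1 block(s) of size 2.
In nonincreasing order the block sizes are [2, 1].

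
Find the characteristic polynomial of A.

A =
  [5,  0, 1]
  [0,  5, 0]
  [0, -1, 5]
x^3 - 15*x^2 + 75*x - 125

Expanding det(x·I − A) (e.g. by cofactor expansion or by noting that A is similar to its Jordan form J, which has the same characteristic polynomial as A) gives
  χ_A(x) = x^3 - 15*x^2 + 75*x - 125
which factors as (x - 5)^3. The eigenvalues (with algebraic multiplicities) are λ = 5 with multiplicity 3.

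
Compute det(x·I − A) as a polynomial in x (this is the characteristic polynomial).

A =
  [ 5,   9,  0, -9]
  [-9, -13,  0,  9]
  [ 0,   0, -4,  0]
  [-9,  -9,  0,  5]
x^4 + 7*x^3 - 12*x^2 - 176*x - 320

Expanding det(x·I − A) (e.g. by cofactor expansion or by noting that A is similar to its Jordan form J, which has the same characteristic polynomial as A) gives
  χ_A(x) = x^4 + 7*x^3 - 12*x^2 - 176*x - 320
which factors as (x - 5)*(x + 4)^3. The eigenvalues (with algebraic multiplicities) are λ = -4 with multiplicity 3, λ = 5 with multiplicity 1.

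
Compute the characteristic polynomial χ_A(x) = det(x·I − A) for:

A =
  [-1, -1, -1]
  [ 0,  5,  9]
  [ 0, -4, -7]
x^3 + 3*x^2 + 3*x + 1

Expanding det(x·I − A) (e.g. by cofactor expansion or by noting that A is similar to its Jordan form J, which has the same characteristic polynomial as A) gives
  χ_A(x) = x^3 + 3*x^2 + 3*x + 1
which factors as (x + 1)^3. The eigenvalues (with algebraic multiplicities) are λ = -1 with multiplicity 3.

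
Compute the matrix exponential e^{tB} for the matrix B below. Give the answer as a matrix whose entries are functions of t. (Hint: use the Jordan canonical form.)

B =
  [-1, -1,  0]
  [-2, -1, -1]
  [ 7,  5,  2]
e^{tB} =
  [3*t^2/2 - t + 1, t^2 - t, t^2/2]
  [-3*t^2/2 - 2*t, -t^2 - t + 1, -t^2/2 - t]
  [-3*t^2/2 + 7*t, -t^2 + 5*t, -t^2/2 + 2*t + 1]

Strategy: write B = P · J · P⁻¹ where J is a Jordan canonical form, so e^{tB} = P · e^{tJ} · P⁻¹, and e^{tJ} can be computed block-by-block.

B has Jordan form
J =
  [0, 1, 0]
  [0, 0, 1]
  [0, 0, 0]
(up to reordering of blocks).

Per-block formulas:
  For a 3×3 Jordan block J_3(0): exp(t · J_3(0)) = e^(0t)·(I + t·N + (t^2/2)·N^2), where N is the 3×3 nilpotent shift.

After assembling e^{tJ} and conjugating by P, we get:

e^{tB} =
  [3*t^2/2 - t + 1, t^2 - t, t^2/2]
  [-3*t^2/2 - 2*t, -t^2 - t + 1, -t^2/2 - t]
  [-3*t^2/2 + 7*t, -t^2 + 5*t, -t^2/2 + 2*t + 1]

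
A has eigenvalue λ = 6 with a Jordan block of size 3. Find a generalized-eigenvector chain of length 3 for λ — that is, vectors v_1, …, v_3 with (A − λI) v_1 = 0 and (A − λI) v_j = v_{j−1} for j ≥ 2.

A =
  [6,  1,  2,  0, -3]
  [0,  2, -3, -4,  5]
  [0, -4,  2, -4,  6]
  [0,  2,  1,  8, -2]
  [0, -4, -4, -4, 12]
A Jordan chain for λ = 6 of length 3:
v_1 = (1, 0, 0, 0, 0)ᵀ
v_2 = (2, -3, -4, 1, -4)ᵀ
v_3 = (0, 0, 1, 0, 0)ᵀ

Let N = A − (6)·I. We want v_3 with N^3 v_3 = 0 but N^2 v_3 ≠ 0; then v_{j-1} := N · v_j for j = 3, …, 2.

Pick v_3 = (0, 0, 1, 0, 0)ᵀ.
Then v_2 = N · v_3 = (2, -3, -4, 1, -4)ᵀ.
Then v_1 = N · v_2 = (1, 0, 0, 0, 0)ᵀ.

Sanity check: (A − (6)·I) v_1 = (0, 0, 0, 0, 0)ᵀ = 0. ✓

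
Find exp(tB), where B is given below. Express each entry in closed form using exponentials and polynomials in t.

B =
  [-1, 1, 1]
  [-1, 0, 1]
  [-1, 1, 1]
e^{tB} =
  [-t^2/2 - t + 1, t, t^2/2 + t]
  [-t, 1, t]
  [-t^2/2 - t, t, t^2/2 + t + 1]

Strategy: write B = P · J · P⁻¹ where J is a Jordan canonical form, so e^{tB} = P · e^{tJ} · P⁻¹, and e^{tJ} can be computed block-by-block.

B has Jordan form
J =
  [0, 1, 0]
  [0, 0, 1]
  [0, 0, 0]
(up to reordering of blocks).

Per-block formulas:
  For a 3×3 Jordan block J_3(0): exp(t · J_3(0)) = e^(0t)·(I + t·N + (t^2/2)·N^2), where N is the 3×3 nilpotent shift.

After assembling e^{tJ} and conjugating by P, we get:

e^{tB} =
  [-t^2/2 - t + 1, t, t^2/2 + t]
  [-t, 1, t]
  [-t^2/2 - t, t, t^2/2 + t + 1]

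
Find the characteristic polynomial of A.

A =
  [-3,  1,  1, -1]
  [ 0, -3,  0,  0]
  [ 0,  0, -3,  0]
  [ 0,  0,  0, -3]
x^4 + 12*x^3 + 54*x^2 + 108*x + 81

Expanding det(x·I − A) (e.g. by cofactor expansion or by noting that A is similar to its Jordan form J, which has the same characteristic polynomial as A) gives
  χ_A(x) = x^4 + 12*x^3 + 54*x^2 + 108*x + 81
which factors as (x + 3)^4. The eigenvalues (with algebraic multiplicities) are λ = -3 with multiplicity 4.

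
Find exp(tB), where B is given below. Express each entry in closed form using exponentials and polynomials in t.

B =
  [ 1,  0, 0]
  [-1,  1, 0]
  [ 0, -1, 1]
e^{tB} =
  [exp(t), 0, 0]
  [-t*exp(t), exp(t), 0]
  [t^2*exp(t)/2, -t*exp(t), exp(t)]

Strategy: write B = P · J · P⁻¹ where J is a Jordan canonical form, so e^{tB} = P · e^{tJ} · P⁻¹, and e^{tJ} can be computed block-by-block.

B has Jordan form
J =
  [1, 1, 0]
  [0, 1, 1]
  [0, 0, 1]
(up to reordering of blocks).

Per-block formulas:
  For a 3×3 Jordan block J_3(1): exp(t · J_3(1)) = e^(1t)·(I + t·N + (t^2/2)·N^2), where N is the 3×3 nilpotent shift.

After assembling e^{tJ} and conjugating by P, we get:

e^{tB} =
  [exp(t), 0, 0]
  [-t*exp(t), exp(t), 0]
  [t^2*exp(t)/2, -t*exp(t), exp(t)]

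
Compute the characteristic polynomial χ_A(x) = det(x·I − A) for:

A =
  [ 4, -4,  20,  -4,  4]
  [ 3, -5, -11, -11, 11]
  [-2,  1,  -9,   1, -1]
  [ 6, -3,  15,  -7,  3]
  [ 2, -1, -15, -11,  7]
x^5 + 10*x^4 - 320*x^2 - 1280*x - 1536

Expanding det(x·I − A) (e.g. by cofactor expansion or by noting that A is similar to its Jordan form J, which has the same characteristic polynomial as A) gives
  χ_A(x) = x^5 + 10*x^4 - 320*x^2 - 1280*x - 1536
which factors as (x - 6)*(x + 4)^4. The eigenvalues (with algebraic multiplicities) are λ = -4 with multiplicity 4, λ = 6 with multiplicity 1.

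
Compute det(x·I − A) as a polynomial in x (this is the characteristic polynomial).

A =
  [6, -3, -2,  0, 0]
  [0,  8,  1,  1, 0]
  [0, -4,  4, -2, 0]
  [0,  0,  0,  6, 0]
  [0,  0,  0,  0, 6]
x^5 - 30*x^4 + 360*x^3 - 2160*x^2 + 6480*x - 7776

Expanding det(x·I − A) (e.g. by cofactor expansion or by noting that A is similar to its Jordan form J, which has the same characteristic polynomial as A) gives
  χ_A(x) = x^5 - 30*x^4 + 360*x^3 - 2160*x^2 + 6480*x - 7776
which factors as (x - 6)^5. The eigenvalues (with algebraic multiplicities) are λ = 6 with multiplicity 5.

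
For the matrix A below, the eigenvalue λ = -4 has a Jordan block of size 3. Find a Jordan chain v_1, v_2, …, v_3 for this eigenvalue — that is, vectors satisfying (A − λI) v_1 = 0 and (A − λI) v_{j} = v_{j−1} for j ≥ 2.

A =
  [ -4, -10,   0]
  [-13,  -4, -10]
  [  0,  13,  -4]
A Jordan chain for λ = -4 of length 3:
v_1 = (130, 0, -169)ᵀ
v_2 = (0, -13, 0)ᵀ
v_3 = (1, 0, 0)ᵀ

Let N = A − (-4)·I. We want v_3 with N^3 v_3 = 0 but N^2 v_3 ≠ 0; then v_{j-1} := N · v_j for j = 3, …, 2.

Pick v_3 = (1, 0, 0)ᵀ.
Then v_2 = N · v_3 = (0, -13, 0)ᵀ.
Then v_1 = N · v_2 = (130, 0, -169)ᵀ.

Sanity check: (A − (-4)·I) v_1 = (0, 0, 0)ᵀ = 0. ✓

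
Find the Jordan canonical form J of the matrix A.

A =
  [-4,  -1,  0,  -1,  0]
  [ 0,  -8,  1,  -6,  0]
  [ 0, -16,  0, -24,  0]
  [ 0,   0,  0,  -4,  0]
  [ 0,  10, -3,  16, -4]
J_3(-4) ⊕ J_1(-4) ⊕ J_1(-4)

The characteristic polynomial is
  det(x·I − A) = x^5 + 20*x^4 + 160*x^3 + 640*x^2 + 1280*x + 1024 = (x + 4)^5

Eigenvalues and multiplicities (the geometric multiplicity of λ is n − rank(A − λI), which equals the number of Jordan blocks for λ):
  λ = -4: algebraic multiplicity = 5, geometric multiplicity = 3

Determining the block sizes for each eigenvalue:
  λ = -4: with am = 5 and gm = 3, the partition is not yet determined (e.g. several partitions of 5 into 3 parts exist). Let N = A − (-4)·I. Computing rank(N^1) = 2, rank(N^2) = 1, rank(N^3) = 0; the number of blocks of size ≥ j is rank(N^{j−1}) − rank(N^j), giving [3, 1, 1]. So we have 1 block(s) of size 3, 2 block(s) of size 1 → block sizes [3, 1, 1]

Assembling the blocks gives a Jordan form
J =
  [-4,  1,  0,  0,  0]
  [ 0, -4,  1,  0,  0]
  [ 0,  0, -4,  0,  0]
  [ 0,  0,  0, -4,  0]
  [ 0,  0,  0,  0, -4]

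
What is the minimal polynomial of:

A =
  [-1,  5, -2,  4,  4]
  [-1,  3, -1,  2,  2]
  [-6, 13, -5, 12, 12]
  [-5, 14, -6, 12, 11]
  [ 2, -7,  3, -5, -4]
x^3 - 3*x^2 + 3*x - 1

The characteristic polynomial is χ_A(x) = (x - 1)^5, so the eigenvalues are known. The minimal polynomial is
  m_A(x) = Π_λ (x − λ)^{k_λ}
where k_λ is the size of the *largest* Jordan block for λ (equivalently, the smallest k with (A − λI)^k v = 0 for every generalised eigenvector v of λ).

  λ = 1: largest Jordan block has size 3, contributing (x − 1)^3

So m_A(x) = (x - 1)^3 = x^3 - 3*x^2 + 3*x - 1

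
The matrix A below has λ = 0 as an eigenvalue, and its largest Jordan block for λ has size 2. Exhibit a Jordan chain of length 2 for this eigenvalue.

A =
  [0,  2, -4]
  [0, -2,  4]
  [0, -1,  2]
A Jordan chain for λ = 0 of length 2:
v_1 = (2, -2, -1)ᵀ
v_2 = (0, 1, 0)ᵀ

Let N = A − (0)·I. We want v_2 with N^2 v_2 = 0 but N^1 v_2 ≠ 0; then v_{j-1} := N · v_j for j = 2, …, 2.

Pick v_2 = (0, 1, 0)ᵀ.
Then v_1 = N · v_2 = (2, -2, -1)ᵀ.

Sanity check: (A − (0)·I) v_1 = (0, 0, 0)ᵀ = 0. ✓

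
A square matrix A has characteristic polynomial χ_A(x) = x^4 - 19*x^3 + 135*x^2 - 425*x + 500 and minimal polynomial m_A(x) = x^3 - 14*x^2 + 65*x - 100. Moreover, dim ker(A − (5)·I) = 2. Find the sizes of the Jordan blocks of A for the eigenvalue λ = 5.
Block sizes for λ = 5: [2, 1]

Step 1 — from the characteristic polynomial, algebraic multiplicity of λ = 5 is 3. From dim ker(A − (5)·I) = 2, there are exactly 2 Jordan blocks for λ = 5.
Step 2 — from the minimal polynomial, the factor (x − 5)^2 tells us the largest block for λ = 5 has size 2.
Step 3 — with total size 3, 2 blocks, and largest block 2, the block sizes (in nonincreasing order) are [2, 1].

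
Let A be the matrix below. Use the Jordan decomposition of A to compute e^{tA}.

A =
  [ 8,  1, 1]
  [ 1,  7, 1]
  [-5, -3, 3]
e^{tA} =
  [2*t*exp(6*t) + exp(6*t), t*exp(6*t), t*exp(6*t)]
  [-t^2*exp(6*t) + t*exp(6*t), -t^2*exp(6*t)/2 + t*exp(6*t) + exp(6*t), -t^2*exp(6*t)/2 + t*exp(6*t)]
  [t^2*exp(6*t) - 5*t*exp(6*t), t^2*exp(6*t)/2 - 3*t*exp(6*t), t^2*exp(6*t)/2 - 3*t*exp(6*t) + exp(6*t)]

Strategy: write A = P · J · P⁻¹ where J is a Jordan canonical form, so e^{tA} = P · e^{tJ} · P⁻¹, and e^{tJ} can be computed block-by-block.

A has Jordan form
J =
  [6, 1, 0]
  [0, 6, 1]
  [0, 0, 6]
(up to reordering of blocks).

Per-block formulas:
  For a 3×3 Jordan block J_3(6): exp(t · J_3(6)) = e^(6t)·(I + t·N + (t^2/2)·N^2), where N is the 3×3 nilpotent shift.

After assembling e^{tJ} and conjugating by P, we get:

e^{tA} =
  [2*t*exp(6*t) + exp(6*t), t*exp(6*t), t*exp(6*t)]
  [-t^2*exp(6*t) + t*exp(6*t), -t^2*exp(6*t)/2 + t*exp(6*t) + exp(6*t), -t^2*exp(6*t)/2 + t*exp(6*t)]
  [t^2*exp(6*t) - 5*t*exp(6*t), t^2*exp(6*t)/2 - 3*t*exp(6*t), t^2*exp(6*t)/2 - 3*t*exp(6*t) + exp(6*t)]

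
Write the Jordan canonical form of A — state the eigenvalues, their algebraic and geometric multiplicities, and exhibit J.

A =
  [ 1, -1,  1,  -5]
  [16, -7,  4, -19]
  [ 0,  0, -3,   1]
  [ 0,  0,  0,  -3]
J_2(-3) ⊕ J_2(-3)

The characteristic polynomial is
  det(x·I − A) = x^4 + 12*x^3 + 54*x^2 + 108*x + 81 = (x + 3)^4

Eigenvalues and multiplicities (the geometric multiplicity of λ is n − rank(A − λI), which equals the number of Jordan blocks for λ):
  λ = -3: algebraic multiplicity = 4, geometric multiplicity = 2

Determining the block sizes for each eigenvalue:
  λ = -3: with am = 4 and gm = 2, the partition is not yet determined (e.g. several partitions of 4 into 2 parts exist). Let N = A − (-3)·I. Computing rank(N^1) = 2, rank(N^2) = 0; the number of blocks of size ≥ j is rank(N^{j−1}) − rank(N^j), giving [2, 2]. So we have 2 block(s) of size 2 → block sizes [2, 2]

Assembling the blocks gives a Jordan form
J =
  [-3,  1,  0,  0]
  [ 0, -3,  0,  0]
  [ 0,  0, -3,  1]
  [ 0,  0,  0, -3]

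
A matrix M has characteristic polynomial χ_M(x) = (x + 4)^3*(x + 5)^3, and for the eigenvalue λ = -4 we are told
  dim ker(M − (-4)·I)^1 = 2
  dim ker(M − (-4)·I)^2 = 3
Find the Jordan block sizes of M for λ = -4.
Block sizes for λ = -4: [2, 1]

From the dimensions of kernels of powers, the number of Jordan blocks of size at least j is d_j − d_{j−1} where d_j = dim ker(N^j) (with d_0 = 0). Computing the differences gives [2, 1].
The number of blocks of size exactly k is (#blocks of size ≥ k) − (#blocks of size ≥ k + 1), so the partition is: 1 block(s) of size 1, 1 block(s) of size 2.
In nonincreasing order the block sizes are [2, 1].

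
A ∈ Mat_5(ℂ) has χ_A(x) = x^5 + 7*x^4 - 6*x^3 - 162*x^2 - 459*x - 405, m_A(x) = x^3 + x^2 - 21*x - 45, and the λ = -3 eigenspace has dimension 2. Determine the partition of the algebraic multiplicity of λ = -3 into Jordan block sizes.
Block sizes for λ = -3: [2, 2]

Step 1 — from the characteristic polynomial, algebraic multiplicity of λ = -3 is 4. From dim ker(A − (-3)·I) = 2, there are exactly 2 Jordan blocks for λ = -3.
Step 2 — from the minimal polynomial, the factor (x + 3)^2 tells us the largest block for λ = -3 has size 2.
Step 3 — with total size 4, 2 blocks, and largest block 2, the block sizes (in nonincreasing order) are [2, 2].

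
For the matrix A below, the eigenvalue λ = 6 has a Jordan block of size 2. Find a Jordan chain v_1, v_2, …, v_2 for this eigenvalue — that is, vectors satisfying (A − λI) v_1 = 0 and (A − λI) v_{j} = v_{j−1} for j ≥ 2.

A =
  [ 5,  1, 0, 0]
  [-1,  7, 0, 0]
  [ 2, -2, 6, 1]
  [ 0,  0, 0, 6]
A Jordan chain for λ = 6 of length 2:
v_1 = (-1, -1, 2, 0)ᵀ
v_2 = (1, 0, 0, 0)ᵀ

Let N = A − (6)·I. We want v_2 with N^2 v_2 = 0 but N^1 v_2 ≠ 0; then v_{j-1} := N · v_j for j = 2, …, 2.

Pick v_2 = (1, 0, 0, 0)ᵀ.
Then v_1 = N · v_2 = (-1, -1, 2, 0)ᵀ.

Sanity check: (A − (6)·I) v_1 = (0, 0, 0, 0)ᵀ = 0. ✓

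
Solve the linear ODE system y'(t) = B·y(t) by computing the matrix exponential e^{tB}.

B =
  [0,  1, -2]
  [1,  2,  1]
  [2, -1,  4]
e^{tB} =
  [t^2*exp(2*t)/2 - 2*t*exp(2*t) + exp(2*t), t*exp(2*t), t^2*exp(2*t)/2 - 2*t*exp(2*t)]
  [t*exp(2*t), exp(2*t), t*exp(2*t)]
  [-t^2*exp(2*t)/2 + 2*t*exp(2*t), -t*exp(2*t), -t^2*exp(2*t)/2 + 2*t*exp(2*t) + exp(2*t)]

Strategy: write B = P · J · P⁻¹ where J is a Jordan canonical form, so e^{tB} = P · e^{tJ} · P⁻¹, and e^{tJ} can be computed block-by-block.

B has Jordan form
J =
  [2, 1, 0]
  [0, 2, 1]
  [0, 0, 2]
(up to reordering of blocks).

Per-block formulas:
  For a 3×3 Jordan block J_3(2): exp(t · J_3(2)) = e^(2t)·(I + t·N + (t^2/2)·N^2), where N is the 3×3 nilpotent shift.

After assembling e^{tJ} and conjugating by P, we get:

e^{tB} =
  [t^2*exp(2*t)/2 - 2*t*exp(2*t) + exp(2*t), t*exp(2*t), t^2*exp(2*t)/2 - 2*t*exp(2*t)]
  [t*exp(2*t), exp(2*t), t*exp(2*t)]
  [-t^2*exp(2*t)/2 + 2*t*exp(2*t), -t*exp(2*t), -t^2*exp(2*t)/2 + 2*t*exp(2*t) + exp(2*t)]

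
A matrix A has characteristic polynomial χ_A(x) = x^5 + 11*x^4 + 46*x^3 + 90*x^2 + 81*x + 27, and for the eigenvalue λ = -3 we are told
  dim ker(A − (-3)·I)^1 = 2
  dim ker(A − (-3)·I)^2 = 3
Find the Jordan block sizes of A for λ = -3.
Block sizes for λ = -3: [2, 1]

From the dimensions of kernels of powers, the number of Jordan blocks of size at least j is d_j − d_{j−1} where d_j = dim ker(N^j) (with d_0 = 0). Computing the differences gives [2, 1].
The number of blocks of size exactly k is (#blocks of size ≥ k) − (#blocks of size ≥ k + 1), so the partition is: 1 block(s) of size 1, 1 block(s) of size 2.
In nonincreasing order the block sizes are [2, 1].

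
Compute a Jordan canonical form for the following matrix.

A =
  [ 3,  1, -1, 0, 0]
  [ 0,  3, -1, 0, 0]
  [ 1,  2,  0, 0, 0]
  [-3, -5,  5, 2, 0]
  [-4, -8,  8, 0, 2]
J_3(2) ⊕ J_1(2) ⊕ J_1(2)

The characteristic polynomial is
  det(x·I − A) = x^5 - 10*x^4 + 40*x^3 - 80*x^2 + 80*x - 32 = (x - 2)^5

Eigenvalues and multiplicities (the geometric multiplicity of λ is n − rank(A − λI), which equals the number of Jordan blocks for λ):
  λ = 2: algebraic multiplicity = 5, geometric multiplicity = 3

Determining the block sizes for each eigenvalue:
  λ = 2: with am = 5 and gm = 3, the partition is not yet determined (e.g. several partitions of 5 into 3 parts exist). Let N = A − (2)·I. Computing rank(N^1) = 2, rank(N^2) = 1, rank(N^3) = 0; the number of blocks of size ≥ j is rank(N^{j−1}) − rank(N^j), giving [3, 1, 1]. So we have 1 block(s) of size 3, 2 block(s) of size 1 → block sizes [3, 1, 1]

Assembling the blocks gives a Jordan form
J =
  [2, 1, 0, 0, 0]
  [0, 2, 1, 0, 0]
  [0, 0, 2, 0, 0]
  [0, 0, 0, 2, 0]
  [0, 0, 0, 0, 2]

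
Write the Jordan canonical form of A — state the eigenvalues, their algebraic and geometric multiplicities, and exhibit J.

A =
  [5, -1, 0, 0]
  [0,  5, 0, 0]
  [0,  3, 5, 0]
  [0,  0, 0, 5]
J_2(5) ⊕ J_1(5) ⊕ J_1(5)

The characteristic polynomial is
  det(x·I − A) = x^4 - 20*x^3 + 150*x^2 - 500*x + 625 = (x - 5)^4

Eigenvalues and multiplicities (the geometric multiplicity of λ is n − rank(A − λI), which equals the number of Jordan blocks for λ):
  λ = 5: algebraic multiplicity = 4, geometric multiplicity = 3

Determining the block sizes for each eigenvalue:
  λ = 5: 3 blocks summing to 4 forces exactly one block of size 2 and the rest size 1 → block sizes [2, 1, 1]

Assembling the blocks gives a Jordan form
J =
  [5, 1, 0, 0]
  [0, 5, 0, 0]
  [0, 0, 5, 0]
  [0, 0, 0, 5]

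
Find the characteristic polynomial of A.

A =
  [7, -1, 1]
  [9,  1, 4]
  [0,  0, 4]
x^3 - 12*x^2 + 48*x - 64

Expanding det(x·I − A) (e.g. by cofactor expansion or by noting that A is similar to its Jordan form J, which has the same characteristic polynomial as A) gives
  χ_A(x) = x^3 - 12*x^2 + 48*x - 64
which factors as (x - 4)^3. The eigenvalues (with algebraic multiplicities) are λ = 4 with multiplicity 3.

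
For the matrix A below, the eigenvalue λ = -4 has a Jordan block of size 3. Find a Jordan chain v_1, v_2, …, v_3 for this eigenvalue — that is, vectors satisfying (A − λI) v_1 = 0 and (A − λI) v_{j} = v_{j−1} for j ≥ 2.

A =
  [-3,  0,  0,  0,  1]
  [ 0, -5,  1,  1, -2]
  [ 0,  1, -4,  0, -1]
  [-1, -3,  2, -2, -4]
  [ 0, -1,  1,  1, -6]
A Jordan chain for λ = -4 of length 3:
v_1 = (1, -1, 0, -3, -1)ᵀ
v_2 = (1, 0, 0, -1, 0)ᵀ
v_3 = (1, 0, 0, 0, 0)ᵀ

Let N = A − (-4)·I. We want v_3 with N^3 v_3 = 0 but N^2 v_3 ≠ 0; then v_{j-1} := N · v_j for j = 3, …, 2.

Pick v_3 = (1, 0, 0, 0, 0)ᵀ.
Then v_2 = N · v_3 = (1, 0, 0, -1, 0)ᵀ.
Then v_1 = N · v_2 = (1, -1, 0, -3, -1)ᵀ.

Sanity check: (A − (-4)·I) v_1 = (0, 0, 0, 0, 0)ᵀ = 0. ✓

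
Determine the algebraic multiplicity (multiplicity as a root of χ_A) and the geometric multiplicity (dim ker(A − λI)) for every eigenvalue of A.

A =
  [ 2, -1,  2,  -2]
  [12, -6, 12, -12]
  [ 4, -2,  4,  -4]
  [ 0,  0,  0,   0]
λ = 0: alg = 4, geom = 3

Step 1 — factor the characteristic polynomial to read off the algebraic multiplicities:
  χ_A(x) = x^4

Step 2 — compute geometric multiplicities via the rank-nullity identity g(λ) = n − rank(A − λI):
  rank(A − (0)·I) = 1, so dim ker(A − (0)·I) = n − 1 = 3

Summary:
  λ = 0: algebraic multiplicity = 4, geometric multiplicity = 3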